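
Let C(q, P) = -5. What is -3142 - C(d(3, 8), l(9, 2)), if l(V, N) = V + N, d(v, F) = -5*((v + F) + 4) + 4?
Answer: -3137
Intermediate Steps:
d(v, F) = -16 - 5*F - 5*v (d(v, F) = -5*((F + v) + 4) + 4 = -5*(4 + F + v) + 4 = (-20 - 5*F - 5*v) + 4 = -16 - 5*F - 5*v)
l(V, N) = N + V
-3142 - C(d(3, 8), l(9, 2)) = -3142 - 1*(-5) = -3142 + 5 = -3137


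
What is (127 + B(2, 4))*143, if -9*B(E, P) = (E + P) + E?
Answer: 162305/9 ≈ 18034.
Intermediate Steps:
B(E, P) = -2*E/9 - P/9 (B(E, P) = -((E + P) + E)/9 = -(P + 2*E)/9 = -2*E/9 - P/9)
(127 + B(2, 4))*143 = (127 + (-2/9*2 - 1/9*4))*143 = (127 + (-4/9 - 4/9))*143 = (127 - 8/9)*143 = (1135/9)*143 = 162305/9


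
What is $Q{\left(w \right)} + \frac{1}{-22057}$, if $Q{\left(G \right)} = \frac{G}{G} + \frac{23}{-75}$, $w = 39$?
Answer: $\frac{1146889}{1654275} \approx 0.69329$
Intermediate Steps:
$Q{\left(G \right)} = \frac{52}{75}$ ($Q{\left(G \right)} = 1 + 23 \left(- \frac{1}{75}\right) = 1 - \frac{23}{75} = \frac{52}{75}$)
$Q{\left(w \right)} + \frac{1}{-22057} = \frac{52}{75} + \frac{1}{-22057} = \frac{52}{75} - \frac{1}{22057} = \frac{1146889}{1654275}$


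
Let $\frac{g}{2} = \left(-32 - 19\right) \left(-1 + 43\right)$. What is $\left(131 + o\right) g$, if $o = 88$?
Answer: $-938196$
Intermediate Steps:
$g = -4284$ ($g = 2 \left(-32 - 19\right) \left(-1 + 43\right) = 2 \left(\left(-51\right) 42\right) = 2 \left(-2142\right) = -4284$)
$\left(131 + o\right) g = \left(131 + 88\right) \left(-4284\right) = 219 \left(-4284\right) = -938196$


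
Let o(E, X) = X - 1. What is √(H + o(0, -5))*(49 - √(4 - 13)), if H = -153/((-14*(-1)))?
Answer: I*√3318*(49 - 3*I)/14 ≈ 12.343 + 201.61*I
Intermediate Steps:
o(E, X) = -1 + X
H = -153/14 ≈ -10.929
√(H + o(0, -5))*(49 - √(4 - 13)) = √(-153/14 + (-1 - 5))*(49 - √(4 - 13)) = √(-153/14 - 6)*(49 - √(-9)) = √(-237/14)*(49 - 3*I) = (I*√3318/14)*(49 - 3*I) = I*√3318*(49 - 3*I)/14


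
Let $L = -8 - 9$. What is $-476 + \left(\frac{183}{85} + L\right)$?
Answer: $- \frac{41722}{85} \approx -490.85$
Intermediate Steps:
$L = -17$ ($L = -8 - 9 = -17$)
$-476 + \left(\frac{183}{85} + L\right) = -476 - \left(17 - \frac{183}{85}\right) = -476 + \left(183 \cdot \frac{1}{85} - 17\right) = -476 + \left(\frac{183}{85} - 17\right) = -476 - \frac{1262}{85} = - \frac{41722}{85}$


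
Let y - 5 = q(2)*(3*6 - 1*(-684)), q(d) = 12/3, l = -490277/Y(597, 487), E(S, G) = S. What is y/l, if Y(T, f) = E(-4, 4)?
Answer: 11252/490277 ≈ 0.022950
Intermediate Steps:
Y(T, f) = -4
l = 490277/4 (l = -490277/(-4) = -490277*(-¼) = 490277/4 ≈ 1.2257e+5)
q(d) = 4 (q(d) = 12*(⅓) = 4)
y = 2813 (y = 5 + 4*(3*6 - 1*(-684)) = 5 + 4*(18 + 684) = 5 + 4*702 = 5 + 2808 = 2813)
y/l = 2813/(490277/4) = 2813*(4/490277) = 11252/490277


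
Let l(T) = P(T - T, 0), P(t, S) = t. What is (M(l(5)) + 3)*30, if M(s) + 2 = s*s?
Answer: 30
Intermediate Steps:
l(T) = 0 (l(T) = T - T = 0)
M(s) = -2 + s² (M(s) = -2 + s*s = -2 + s²)
(M(l(5)) + 3)*30 = ((-2 + 0²) + 3)*30 = ((-2 + 0) + 3)*30 = (-2 + 3)*30 = 1*30 = 30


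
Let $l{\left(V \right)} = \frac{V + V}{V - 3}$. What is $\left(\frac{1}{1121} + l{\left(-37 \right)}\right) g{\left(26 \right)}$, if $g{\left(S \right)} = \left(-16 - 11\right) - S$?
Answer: $- \frac{2199341}{22420} \approx -98.097$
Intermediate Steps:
$g{\left(S \right)} = -27 - S$ ($g{\left(S \right)} = \left(-16 - 11\right) - S = -27 - S$)
$l{\left(V \right)} = \frac{2 V}{-3 + V}$
$\left(\frac{1}{1121} + l{\left(-37 \right)}\right) g{\left(26 \right)} = \left(\frac{1}{1121} + 2 \left(-37\right) \frac{1}{-3 - 37}\right) \left(-27 - 26\right) = \left(\frac{1}{1121} + 2 \left(-37\right) \frac{1}{-40}\right) \left(-27 - 26\right) = \left(\frac{1}{1121} + 2 \left(-37\right) \left(- \frac{1}{40}\right)\right) \left(-53\right) = \left(\frac{1}{1121} + \frac{37}{20}\right) \left(-53\right) = \frac{41497}{22420} \left(-53\right) = - \frac{2199341}{22420}$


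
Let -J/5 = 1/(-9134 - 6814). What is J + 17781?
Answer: 283571393/15948 ≈ 17781.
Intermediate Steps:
J = 5/15948 (J = -5/(-9134 - 6814) = -5/(-15948) = -5*(-1/15948) = 5/15948 ≈ 0.00031352)
J + 17781 = 5/15948 + 17781 = 283571393/15948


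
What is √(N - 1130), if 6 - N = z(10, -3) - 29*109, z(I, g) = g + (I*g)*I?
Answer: 6*√65 ≈ 48.374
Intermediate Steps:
z(I, g) = g + g*I²
N = 3470 (N = 6 - (-3*(1 + 10²) - 29*109) = 6 - (-3*(1 + 100) - 3161) = 6 - (-3*101 - 3161) = 6 - (-303 - 3161) = 6 - 1*(-3464) = 6 + 3464 = 3470)
√(N - 1130) = √(3470 - 1130) = √2340 = 6*√65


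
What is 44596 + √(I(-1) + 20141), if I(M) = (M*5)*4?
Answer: 44596 + √20121 ≈ 44738.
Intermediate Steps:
I(M) = 20*M (I(M) = (5*M)*4 = 20*M)
44596 + √(I(-1) + 20141) = 44596 + √(20*(-1) + 20141) = 44596 + √(-20 + 20141) = 44596 + √20121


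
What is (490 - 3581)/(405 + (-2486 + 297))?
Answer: 3091/1784 ≈ 1.7326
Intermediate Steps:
(490 - 3581)/(405 + (-2486 + 297)) = -3091/(405 - 2189) = -3091/(-1784) = -3091*(-1/1784) = 3091/1784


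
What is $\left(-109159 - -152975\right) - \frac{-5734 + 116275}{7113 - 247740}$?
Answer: $\frac{3514474391}{80209} \approx 43816.0$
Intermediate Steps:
$\left(-109159 - -152975\right) - \frac{-5734 + 116275}{7113 - 247740} = \left(-109159 + 152975\right) - \frac{110541}{-240627} = 43816 - 110541 \left(- \frac{1}{240627}\right) = 43816 - - \frac{36847}{80209} = 43816 + \frac{36847}{80209} = \frac{3514474391}{80209}$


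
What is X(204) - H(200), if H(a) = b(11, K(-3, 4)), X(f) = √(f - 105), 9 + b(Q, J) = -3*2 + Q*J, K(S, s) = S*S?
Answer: -84 + 3*√11 ≈ -74.050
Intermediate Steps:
K(S, s) = S²
b(Q, J) = -15 + J*Q (b(Q, J) = -9 + (-3*2 + Q*J) = -9 + (-6 + J*Q) = -15 + J*Q)
X(f) = √(-105 + f)
H(a) = 84 (H(a) = -15 + (-3)²*11 = -15 + 9*11 = -15 + 99 = 84)
X(204) - H(200) = √(-105 + 204) - 1*84 = √99 - 84 = 3*√11 - 84 = -84 + 3*√11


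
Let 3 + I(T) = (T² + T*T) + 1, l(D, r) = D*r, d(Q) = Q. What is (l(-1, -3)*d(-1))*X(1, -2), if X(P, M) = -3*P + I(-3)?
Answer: -39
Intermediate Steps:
I(T) = -2 + 2*T² (I(T) = -3 + ((T² + T*T) + 1) = -3 + ((T² + T²) + 1) = -3 + (2*T² + 1) = -3 + (1 + 2*T²) = -2 + 2*T²)
X(P, M) = 16 - 3*P (X(P, M) = -3*P + (-2 + 2*(-3)²) = -3*P + (-2 + 2*9) = -3*P + (-2 + 18) = -3*P + 16 = 16 - 3*P)
(l(-1, -3)*d(-1))*X(1, -2) = (-1*(-3)*(-1))*(16 - 3*1) = (3*(-1))*(16 - 3) = -3*13 = -39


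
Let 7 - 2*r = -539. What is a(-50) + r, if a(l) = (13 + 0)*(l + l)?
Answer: -1027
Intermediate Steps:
r = 273 (r = 7/2 - ½*(-539) = 7/2 + 539/2 = 273)
a(l) = 26*l (a(l) = 13*(2*l) = 26*l)
a(-50) + r = 26*(-50) + 273 = -1300 + 273 = -1027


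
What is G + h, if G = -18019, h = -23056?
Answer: -41075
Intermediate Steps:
G + h = -18019 - 23056 = -41075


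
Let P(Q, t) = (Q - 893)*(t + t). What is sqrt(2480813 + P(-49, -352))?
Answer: sqrt(3143981) ≈ 1773.1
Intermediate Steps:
P(Q, t) = 2*t*(-893 + Q) (P(Q, t) = (-893 + Q)*(2*t) = 2*t*(-893 + Q))
sqrt(2480813 + P(-49, -352)) = sqrt(2480813 + 2*(-352)*(-893 - 49)) = sqrt(2480813 + 2*(-352)*(-942)) = sqrt(2480813 + 663168) = sqrt(3143981)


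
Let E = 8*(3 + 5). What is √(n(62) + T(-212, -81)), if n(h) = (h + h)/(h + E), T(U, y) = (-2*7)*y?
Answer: 4*√31283/21 ≈ 33.690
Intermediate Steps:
E = 64 (E = 8*8 = 64)
T(U, y) = -14*y
n(h) = 2*h/(64 + h) (n(h) = (h + h)/(h + 64) = (2*h)/(64 + h) = 2*h/(64 + h))
√(n(62) + T(-212, -81)) = √(2*62/(64 + 62) - 14*(-81)) = √(2*62/126 + 1134) = √(2*62*(1/126) + 1134) = √(62/63 + 1134) = √(71504/63) = 4*√31283/21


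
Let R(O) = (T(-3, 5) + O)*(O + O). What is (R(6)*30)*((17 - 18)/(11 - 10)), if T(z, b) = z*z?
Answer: -5400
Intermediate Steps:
T(z, b) = z²
R(O) = 2*O*(9 + O) (R(O) = ((-3)² + O)*(O + O) = (9 + O)*(2*O) = 2*O*(9 + O))
(R(6)*30)*((17 - 18)/(11 - 10)) = ((2*6*(9 + 6))*30)*((17 - 18)/(11 - 10)) = ((2*6*15)*30)*(-1/1) = (180*30)*(-1*1) = 5400*(-1) = -5400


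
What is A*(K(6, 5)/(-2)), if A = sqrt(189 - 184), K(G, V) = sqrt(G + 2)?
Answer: -sqrt(10) ≈ -3.1623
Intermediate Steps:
K(G, V) = sqrt(2 + G)
A = sqrt(5) ≈ 2.2361
A*(K(6, 5)/(-2)) = sqrt(5)*(sqrt(2 + 6)/(-2)) = sqrt(5)*(sqrt(8)*(-1/2)) = sqrt(5)*((2*sqrt(2))*(-1/2)) = sqrt(5)*(-sqrt(2)) = -sqrt(10)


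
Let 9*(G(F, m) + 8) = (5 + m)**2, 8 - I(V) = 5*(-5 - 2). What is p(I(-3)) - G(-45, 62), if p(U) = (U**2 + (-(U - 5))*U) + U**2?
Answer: 14159/9 ≈ 1573.2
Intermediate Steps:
I(V) = 43 (I(V) = 8 - 5*(-5 - 2) = 8 - 5*(-7) = 8 - 1*(-35) = 8 + 35 = 43)
G(F, m) = -8 + (5 + m)**2/9
p(U) = 2*U**2 + U*(5 - U) (p(U) = (U**2 + (-(-5 + U))*U) + U**2 = (U**2 + (5 - U)*U) + U**2 = (U**2 + U*(5 - U)) + U**2 = 2*U**2 + U*(5 - U))
p(I(-3)) - G(-45, 62) = 43*(5 + 43) - (-8 + (5 + 62)**2/9) = 43*48 - (-8 + (1/9)*67**2) = 2064 - (-8 + (1/9)*4489) = 2064 - (-8 + 4489/9) = 2064 - 1*4417/9 = 2064 - 4417/9 = 14159/9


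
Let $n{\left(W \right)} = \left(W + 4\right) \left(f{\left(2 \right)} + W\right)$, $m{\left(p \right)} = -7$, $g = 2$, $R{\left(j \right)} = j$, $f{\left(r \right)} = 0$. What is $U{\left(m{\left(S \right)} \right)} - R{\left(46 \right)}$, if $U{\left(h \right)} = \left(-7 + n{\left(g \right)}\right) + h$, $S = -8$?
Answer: $-48$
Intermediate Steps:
$n{\left(W \right)} = W \left(4 + W\right)$ ($n{\left(W \right)} = \left(W + 4\right) \left(0 + W\right) = \left(4 + W\right) W = W \left(4 + W\right)$)
$U{\left(h \right)} = 5 + h$ ($U{\left(h \right)} = \left(-7 + 2 \left(4 + 2\right)\right) + h = \left(-7 + 2 \cdot 6\right) + h = \left(-7 + 12\right) + h = 5 + h$)
$U{\left(m{\left(S \right)} \right)} - R{\left(46 \right)} = \left(5 - 7\right) - 46 = -2 - 46 = -48$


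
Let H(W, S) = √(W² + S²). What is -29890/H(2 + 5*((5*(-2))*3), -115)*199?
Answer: -5948110*√35129/35129 ≈ -31736.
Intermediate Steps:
H(W, S) = √(S² + W²)
-29890/H(2 + 5*((5*(-2))*3), -115)*199 = -29890/√((-115)² + (2 + 5*((5*(-2))*3))²)*199 = -29890/√(13225 + (2 + 5*(-10*3))²)*199 = -29890/√(13225 + (2 + 5*(-30))²)*199 = -29890/√(13225 + (2 - 150)²)*199 = -29890/√(13225 + (-148)²)*199 = -29890/√(13225 + 21904)*199 = -29890*√35129/35129*199 = -5948110*√35129/35129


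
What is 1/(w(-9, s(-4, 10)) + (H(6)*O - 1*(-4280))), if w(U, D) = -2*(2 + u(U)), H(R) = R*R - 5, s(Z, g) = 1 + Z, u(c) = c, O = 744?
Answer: 1/27358 ≈ 3.6552e-5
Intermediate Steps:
H(R) = -5 + R**2 (H(R) = R**2 - 5 = -5 + R**2)
w(U, D) = -4 - 2*U (w(U, D) = -2*(2 + U) = -4 - 2*U)
1/(w(-9, s(-4, 10)) + (H(6)*O - 1*(-4280))) = 1/((-4 - 2*(-9)) + ((-5 + 6**2)*744 - 1*(-4280))) = 1/((-4 + 18) + ((-5 + 36)*744 + 4280)) = 1/(14 + (31*744 + 4280)) = 1/(14 + (23064 + 4280)) = 1/(14 + 27344) = 1/27358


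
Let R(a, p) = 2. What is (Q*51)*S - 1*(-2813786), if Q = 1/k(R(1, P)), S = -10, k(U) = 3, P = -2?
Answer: 2813616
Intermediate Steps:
Q = ⅓ (Q = 1/3 = ⅓ ≈ 0.33333)
(Q*51)*S - 1*(-2813786) = ((⅓)*51)*(-10) - 1*(-2813786) = 17*(-10) + 2813786 = -170 + 2813786 = 2813616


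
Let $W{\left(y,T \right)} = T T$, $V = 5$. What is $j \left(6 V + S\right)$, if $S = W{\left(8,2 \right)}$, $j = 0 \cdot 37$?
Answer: $0$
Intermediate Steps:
$W{\left(y,T \right)} = T^{2}$
$j = 0$
$S = 4$ ($S = 2^{2} = 4$)
$j \left(6 V + S\right) = 0 \left(6 \cdot 5 + 4\right) = 0 \left(30 + 4\right) = 0 \cdot 34 = 0$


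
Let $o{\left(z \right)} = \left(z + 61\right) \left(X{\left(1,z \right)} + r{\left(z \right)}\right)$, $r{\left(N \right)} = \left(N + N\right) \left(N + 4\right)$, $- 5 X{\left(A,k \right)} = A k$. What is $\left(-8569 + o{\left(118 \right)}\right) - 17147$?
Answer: $\frac{25619138}{5} \approx 5.1238 \cdot 10^{6}$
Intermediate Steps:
$X{\left(A,k \right)} = - \frac{A k}{5}$
$r{\left(N \right)} = 2 N \left(4 + N\right)$
$o{\left(z \right)} = \left(61 + z\right) \left(- \frac{z}{5} + 2 z \left(4 + z\right)\right)$ ($o{\left(z \right)} = \left(z + 61\right) \left(\left(- \frac{1}{5}\right) 1 z + 2 z \left(4 + z\right)\right) = \left(61 + z\right) \left(- \frac{z}{5} + 2 z \left(4 + z\right)\right)$)
$\left(-8569 + o{\left(118 \right)}\right) - 17147 = \left(-8569 + \frac{1}{5} \cdot 118 \left(2379 + 10 \cdot 118^{2} + 649 \cdot 118\right)\right) - 17147 = \left(-8569 + \frac{1}{5} \cdot 118 \left(2379 + 10 \cdot 13924 + 76582\right)\right) - 17147 = \left(-8569 + \frac{1}{5} \cdot 118 \left(2379 + 139240 + 76582\right)\right) - 17147 = \left(-8569 + \frac{1}{5} \cdot 118 \cdot 218201\right) - 17147 = \left(-8569 + \frac{25747718}{5}\right) - 17147 = \frac{25704873}{5} - 17147 = \frac{25619138}{5}$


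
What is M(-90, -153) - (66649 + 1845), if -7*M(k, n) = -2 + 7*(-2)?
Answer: -479442/7 ≈ -68492.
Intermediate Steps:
M(k, n) = 16/7 (M(k, n) = -(-2 + 7*(-2))/7 = -(-2 - 14)/7 = -⅐*(-16) = 16/7)
M(-90, -153) - (66649 + 1845) = 16/7 - (66649 + 1845) = 16/7 - 1*68494 = 16/7 - 68494 = -479442/7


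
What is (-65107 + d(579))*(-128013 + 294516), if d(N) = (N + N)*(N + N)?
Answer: 212434018071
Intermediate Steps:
d(N) = 4*N**2 (d(N) = (2*N)*(2*N) = 4*N**2)
(-65107 + d(579))*(-128013 + 294516) = (-65107 + 4*579**2)*(-128013 + 294516) = (-65107 + 4*335241)*166503 = (-65107 + 1340964)*166503 = 1275857*166503 = 212434018071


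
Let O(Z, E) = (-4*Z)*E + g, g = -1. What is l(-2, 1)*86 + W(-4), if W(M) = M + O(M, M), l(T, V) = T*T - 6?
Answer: -241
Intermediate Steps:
O(Z, E) = -1 - 4*E*Z (O(Z, E) = (-4*Z)*E - 1 = -4*E*Z - 1 = -1 - 4*E*Z)
l(T, V) = -6 + T² (l(T, V) = T² - 6 = -6 + T²)
W(M) = -1 + M - 4*M² (W(M) = M + (-1 - 4*M*M) = M + (-1 - 4*M²) = -1 + M - 4*M²)
l(-2, 1)*86 + W(-4) = (-6 + (-2)²)*86 + (-1 - 4 - 4*(-4)²) = (-6 + 4)*86 + (-1 - 4 - 4*16) = -2*86 + (-1 - 4 - 64) = -172 - 69 = -241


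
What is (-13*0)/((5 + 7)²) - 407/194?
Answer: -407/194 ≈ -2.0979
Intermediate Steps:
(-13*0)/((5 + 7)²) - 407/194 = 0/(12²) - 407*1/194 = 0/144 - 407/194 = 0*(1/144) - 407/194 = 0 - 407/194 = -407/194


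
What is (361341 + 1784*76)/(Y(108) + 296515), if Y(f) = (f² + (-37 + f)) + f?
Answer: 496925/308358 ≈ 1.6115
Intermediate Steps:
Y(f) = -37 + f² + 2*f (Y(f) = (-37 + f + f²) + f = -37 + f² + 2*f)
(361341 + 1784*76)/(Y(108) + 296515) = (361341 + 1784*76)/((-37 + 108² + 2*108) + 296515) = (361341 + 135584)/((-37 + 11664 + 216) + 296515) = 496925/(11843 + 296515) = 496925/308358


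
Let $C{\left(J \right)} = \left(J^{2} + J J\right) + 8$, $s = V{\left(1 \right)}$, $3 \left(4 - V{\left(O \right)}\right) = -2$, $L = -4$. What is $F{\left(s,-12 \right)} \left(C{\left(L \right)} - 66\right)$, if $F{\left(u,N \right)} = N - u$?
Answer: $\frac{1300}{3} \approx 433.33$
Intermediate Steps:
$V{\left(O \right)} = \frac{14}{3}$ ($V{\left(O \right)} = 4 - - \frac{2}{3} = 4 + \frac{2}{3} = \frac{14}{3}$)
$s = \frac{14}{3} \approx 4.6667$
$C{\left(J \right)} = 8 + 2 J^{2}$ ($C{\left(J \right)} = \left(J^{2} + J^{2}\right) + 8 = 2 J^{2} + 8 = 8 + 2 J^{2}$)
$F{\left(s,-12 \right)} \left(C{\left(L \right)} - 66\right) = \left(-12 - \frac{14}{3}\right) \left(\left(8 + 2 \left(-4\right)^{2}\right) - 66\right) = \left(-12 - \frac{14}{3}\right) \left(\left(8 + 2 \cdot 16\right) - 66\right) = - \frac{50 \left(\left(8 + 32\right) - 66\right)}{3} = - \frac{50 \left(40 - 66\right)}{3} = \left(- \frac{50}{3}\right) \left(-26\right) = \frac{1300}{3}$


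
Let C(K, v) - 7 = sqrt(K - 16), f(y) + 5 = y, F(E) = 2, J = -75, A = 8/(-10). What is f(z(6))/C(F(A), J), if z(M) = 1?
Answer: -4/9 + 4*I*sqrt(14)/63 ≈ -0.44444 + 0.23757*I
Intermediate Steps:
A = -4/5 (A = 8*(-1/10) = -4/5 ≈ -0.80000)
f(y) = -5 + y
C(K, v) = 7 + sqrt(-16 + K) (C(K, v) = 7 + sqrt(K - 16) = 7 + sqrt(-16 + K))
f(z(6))/C(F(A), J) = (-5 + 1)/(7 + sqrt(-16 + 2)) = -4/(7 + sqrt(-14)) = -4/(7 + I*sqrt(14))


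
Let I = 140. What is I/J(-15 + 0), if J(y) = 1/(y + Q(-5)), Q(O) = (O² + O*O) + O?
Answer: 4200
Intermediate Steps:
Q(O) = O + 2*O² (Q(O) = (O² + O²) + O = 2*O² + O = O + 2*O²)
J(y) = 1/(45 + y) (J(y) = 1/(y - 5*(1 + 2*(-5))) = 1/(y - 5*(1 - 10)) = 1/(y - 5*(-9)) = 1/(y + 45) = 1/(45 + y))
I/J(-15 + 0) = 140/(1/(45 + (-15 + 0))) = 140/(1/(45 - 15)) = 140/(1/30) = 140*30 = 4200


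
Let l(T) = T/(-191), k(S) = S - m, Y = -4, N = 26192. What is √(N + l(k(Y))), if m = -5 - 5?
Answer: √955509206/191 ≈ 161.84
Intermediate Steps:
m = -10
k(S) = 10 + S (k(S) = S - 1*(-10) = S + 10 = 10 + S)
l(T) = -T/191 (l(T) = T*(-1/191) = -T/191)
√(N + l(k(Y))) = √(26192 - (10 - 4)/191) = √(26192 - 1/191*6) = √(26192 - 6/191) = √(5002666/191) = √955509206/191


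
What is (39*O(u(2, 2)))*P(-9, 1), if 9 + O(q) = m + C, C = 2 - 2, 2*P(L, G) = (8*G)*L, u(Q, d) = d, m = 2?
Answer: 9828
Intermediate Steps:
P(L, G) = 4*G*L (P(L, G) = ((8*G)*L)/2 = (8*G*L)/2 = 4*G*L)
C = 0
O(q) = -7 (O(q) = -9 + (2 + 0) = -9 + 2 = -7)
(39*O(u(2, 2)))*P(-9, 1) = (39*(-7))*(4*1*(-9)) = -273*(-36) = 9828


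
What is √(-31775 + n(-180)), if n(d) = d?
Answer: I*√31955 ≈ 178.76*I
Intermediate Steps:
√(-31775 + n(-180)) = √(-31775 - 180) = √(-31955) = I*√31955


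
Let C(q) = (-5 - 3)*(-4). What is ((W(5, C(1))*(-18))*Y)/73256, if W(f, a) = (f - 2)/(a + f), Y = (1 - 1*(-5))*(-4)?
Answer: 162/338809 ≈ 0.00047815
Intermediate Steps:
C(q) = 32 (C(q) = -8*(-4) = 32)
Y = -24 (Y = (1 + 5)*(-4) = 6*(-4) = -24)
W(f, a) = (-2 + f)/(a + f)
((W(5, C(1))*(-18))*Y)/73256 = ((((-2 + 5)/(32 + 5))*(-18))*(-24))/73256 = (((3/37)*(-18))*(-24))*(1/73256) = -54/37*(-24)*(1/73256) = (1296/37)*(1/73256) = 162/338809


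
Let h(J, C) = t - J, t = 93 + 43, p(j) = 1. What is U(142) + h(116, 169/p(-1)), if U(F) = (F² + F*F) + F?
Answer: 40490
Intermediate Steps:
t = 136
U(F) = F + 2*F² (U(F) = (F² + F²) + F = 2*F² + F = F + 2*F²)
h(J, C) = 136 - J
U(142) + h(116, 169/p(-1)) = 142*(1 + 2*142) + (136 - 1*116) = 142*(1 + 284) + (136 - 116) = 142*285 + 20 = 40470 + 20 = 40490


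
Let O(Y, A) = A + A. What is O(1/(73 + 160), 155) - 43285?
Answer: -42975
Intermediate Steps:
O(Y, A) = 2*A
O(1/(73 + 160), 155) - 43285 = 2*155 - 43285 = 310 - 43285 = -42975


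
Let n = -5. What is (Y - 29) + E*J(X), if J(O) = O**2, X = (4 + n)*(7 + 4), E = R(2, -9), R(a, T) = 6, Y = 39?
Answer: 736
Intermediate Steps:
E = 6
X = -11 (X = (4 - 5)*(7 + 4) = -1*11 = -11)
(Y - 29) + E*J(X) = (39 - 29) + 6*(-11)**2 = 10 + 6*121 = 10 + 726 = 736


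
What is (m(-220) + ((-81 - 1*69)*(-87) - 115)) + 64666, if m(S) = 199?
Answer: 77800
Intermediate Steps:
(m(-220) + ((-81 - 1*69)*(-87) - 115)) + 64666 = (199 + ((-81 - 1*69)*(-87) - 115)) + 64666 = (199 + ((-81 - 69)*(-87) - 115)) + 64666 = (199 + (-150*(-87) - 115)) + 64666 = (199 + (13050 - 115)) + 64666 = (199 + 12935) + 64666 = 13134 + 64666 = 77800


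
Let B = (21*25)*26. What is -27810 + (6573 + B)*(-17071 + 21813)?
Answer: 95869656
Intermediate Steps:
B = 13650 (B = 525*26 = 13650)
-27810 + (6573 + B)*(-17071 + 21813) = -27810 + (6573 + 13650)*(-17071 + 21813) = -27810 + 20223*4742 = -27810 + 95897466 = 95869656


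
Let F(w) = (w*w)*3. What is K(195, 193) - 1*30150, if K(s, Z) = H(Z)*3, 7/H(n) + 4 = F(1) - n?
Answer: -5849121/194 ≈ -30150.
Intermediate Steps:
F(w) = 3*w² (F(w) = w²*3 = 3*w²)
H(n) = 7/(-1 - n) (H(n) = 7/(-4 + (3*1² - n)) = 7/(-4 + (3*1 - n)) = 7/(-4 + (3 - n)) = 7/(-1 - n))
K(s, Z) = -21/(1 + Z) (K(s, Z) = -7/(1 + Z)*3 = -21/(1 + Z))
K(195, 193) - 1*30150 = -21/(1 + 193) - 1*30150 = -21/194 - 30150 = -5849121/194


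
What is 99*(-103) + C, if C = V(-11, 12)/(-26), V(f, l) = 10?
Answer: -132566/13 ≈ -10197.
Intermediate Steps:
C = -5/13 (C = 10/(-26) = 10*(-1/26) = -5/13 ≈ -0.38462)
99*(-103) + C = 99*(-103) - 5/13 = -10197 - 5/13 = -132566/13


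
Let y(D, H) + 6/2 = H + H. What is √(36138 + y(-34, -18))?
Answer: 3*√4011 ≈ 190.00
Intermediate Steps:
y(D, H) = -3 + 2*H (y(D, H) = -3 + (H + H) = -3 + 2*H)
√(36138 + y(-34, -18)) = √(36138 + (-3 + 2*(-18))) = √(36138 + (-3 - 36)) = √(36138 - 39) = √36099 = 3*√4011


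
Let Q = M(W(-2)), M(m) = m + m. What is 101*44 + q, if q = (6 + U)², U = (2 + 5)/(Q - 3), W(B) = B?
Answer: 4469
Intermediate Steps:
M(m) = 2*m
Q = -4 (Q = 2*(-2) = -4)
U = -1 (U = (2 + 5)/(-4 - 3) = 7/(-7) = 7*(-⅐) = -1)
q = 25 (q = (6 - 1)² = 5² = 25)
101*44 + q = 101*44 + 25 = 4444 + 25 = 4469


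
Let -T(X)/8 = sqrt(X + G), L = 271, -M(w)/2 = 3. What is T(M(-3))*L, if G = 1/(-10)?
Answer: -1084*I*sqrt(610)/5 ≈ -5354.6*I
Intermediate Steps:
M(w) = -6 (M(w) = -2*3 = -6)
G = -1/10 ≈ -0.10000
T(X) = -8*sqrt(-1/10 + X) (T(X) = -8*sqrt(X - 1/10) = -8*sqrt(-1/10 + X))
T(M(-3))*L = -4*sqrt(-10 + 100*(-6))/5*271 = -4*sqrt(-10 - 600)/5*271 = -4*I*sqrt(610)/5*271 = -1084*I*sqrt(610)/5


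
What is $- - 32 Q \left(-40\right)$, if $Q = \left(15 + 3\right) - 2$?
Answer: $-20480$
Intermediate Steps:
$Q = 16$ ($Q = 18 - 2 = 16$)
$- - 32 Q \left(-40\right) = - \left(-32\right) 16 \left(-40\right) = - \left(-512\right) \left(-40\right) = \left(-1\right) 20480 = -20480$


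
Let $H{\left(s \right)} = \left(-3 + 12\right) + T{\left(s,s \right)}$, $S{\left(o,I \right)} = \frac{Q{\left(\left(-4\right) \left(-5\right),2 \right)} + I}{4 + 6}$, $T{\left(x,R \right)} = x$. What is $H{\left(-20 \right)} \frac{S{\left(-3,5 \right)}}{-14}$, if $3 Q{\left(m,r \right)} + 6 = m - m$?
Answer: $\frac{33}{140} \approx 0.23571$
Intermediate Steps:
$Q{\left(m,r \right)} = -2$ ($Q{\left(m,r \right)} = -2 + \frac{m - m}{3} = -2 + \frac{1}{3} \cdot 0 = -2 + 0 = -2$)
$S{\left(o,I \right)} = - \frac{1}{5} + \frac{I}{10}$ ($S{\left(o,I \right)} = \frac{-2 + I}{4 + 6} = \frac{-2 + I}{10} = \left(-2 + I\right) \frac{1}{10} = - \frac{1}{5} + \frac{I}{10}$)
$H{\left(s \right)} = 9 + s$ ($H{\left(s \right)} = \left(-3 + 12\right) + s = 9 + s$)
$H{\left(-20 \right)} \frac{S{\left(-3,5 \right)}}{-14} = \left(9 - 20\right) \frac{- \frac{1}{5} + \frac{1}{10} \cdot 5}{-14} = - 11 \left(- \frac{1}{5} + \frac{1}{2}\right) \left(- \frac{1}{14}\right) = - 11 \cdot \frac{3}{10} \left(- \frac{1}{14}\right) = \left(-11\right) \left(- \frac{3}{140}\right) = \frac{33}{140}$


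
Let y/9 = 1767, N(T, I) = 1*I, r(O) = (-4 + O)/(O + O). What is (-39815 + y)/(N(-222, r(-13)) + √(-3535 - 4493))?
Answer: -10569104/5427217 + 96987072*I*√223/5427217 ≈ -1.9474 + 266.86*I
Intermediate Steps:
r(O) = (-4 + O)/(2*O) (r(O) = (-4 + O)/((2*O)) = (-4 + O)*(1/(2*O)) = (-4 + O)/(2*O))
N(T, I) = I
y = 15903 (y = 9*1767 = 15903)
(-39815 + y)/(N(-222, r(-13)) + √(-3535 - 4493)) = (-39815 + 15903)/((½)*(-4 - 13)/(-13) + √(-3535 - 4493)) = -23912/((½)*(-1/13)*(-17) + √(-8028)) = -23912/(17/26 + 6*I*√223)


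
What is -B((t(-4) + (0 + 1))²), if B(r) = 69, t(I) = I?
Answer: -69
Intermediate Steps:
-B((t(-4) + (0 + 1))²) = -1*69 = -69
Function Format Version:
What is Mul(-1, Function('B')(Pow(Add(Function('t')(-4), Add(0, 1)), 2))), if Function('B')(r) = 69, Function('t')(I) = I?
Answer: -69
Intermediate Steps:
Mul(-1, Function('B')(Pow(Add(Function('t')(-4), Add(0, 1)), 2))) = Mul(-1, 69) = -69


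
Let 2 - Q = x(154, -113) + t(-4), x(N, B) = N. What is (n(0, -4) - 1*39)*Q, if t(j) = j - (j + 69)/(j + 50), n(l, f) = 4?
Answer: 236005/46 ≈ 5130.5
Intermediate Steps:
t(j) = j - (69 + j)/(50 + j)
Q = -6743/46 (Q = 2 - (154 + (-69 + (-4)² + 49*(-4))/(50 - 4)) = 2 - (154 + (-69 + 16 - 196)/46) = 2 - (154 + (1/46)*(-249)) = 2 - (154 - 249/46) = 2 - 1*6835/46 = 2 - 6835/46 = -6743/46 ≈ -146.59)
(n(0, -4) - 1*39)*Q = (4 - 1*39)*(-6743/46) = (4 - 39)*(-6743/46) = -35*(-6743/46) = 236005/46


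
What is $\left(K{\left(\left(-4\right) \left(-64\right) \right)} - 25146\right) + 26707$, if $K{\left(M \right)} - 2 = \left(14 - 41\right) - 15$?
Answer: $1521$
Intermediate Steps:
$K{\left(M \right)} = -40$ ($K{\left(M \right)} = 2 + \left(\left(14 - 41\right) - 15\right) = 2 - 42 = -40$)
$\left(K{\left(\left(-4\right) \left(-64\right) \right)} - 25146\right) + 26707 = \left(-40 - 25146\right) + 26707 = -25186 + 26707 = 1521$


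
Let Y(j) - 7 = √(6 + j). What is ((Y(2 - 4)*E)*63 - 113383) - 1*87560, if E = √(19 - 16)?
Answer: -200943 + 567*√3 ≈ -1.9996e+5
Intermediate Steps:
Y(j) = 7 + √(6 + j)
E = √3 ≈ 1.7320
((Y(2 - 4)*E)*63 - 113383) - 1*87560 = (((7 + √(6 + (2 - 4)))*√3)*63 - 113383) - 1*87560 = (((7 + √(6 - 2))*√3)*63 - 113383) - 87560 = (((7 + √4)*√3)*63 - 113383) - 87560 = (((7 + 2)*√3)*63 - 113383) - 87560 = ((9*√3)*63 - 113383) - 87560 = (567*√3 - 113383) - 87560 = (-113383 + 567*√3) - 87560 = -200943 + 567*√3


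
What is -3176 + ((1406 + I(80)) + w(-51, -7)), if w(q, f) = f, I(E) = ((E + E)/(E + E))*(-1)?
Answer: -1778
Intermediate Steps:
I(E) = -1 (I(E) = ((2*E)/((2*E)))*(-1) = ((2*E)*(1/(2*E)))*(-1) = 1*(-1) = -1)
-3176 + ((1406 + I(80)) + w(-51, -7)) = -3176 + ((1406 - 1) - 7) = -3176 + (1405 - 7) = -3176 + 1398 = -1778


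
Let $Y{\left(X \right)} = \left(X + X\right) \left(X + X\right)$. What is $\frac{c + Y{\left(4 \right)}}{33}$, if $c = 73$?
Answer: $\frac{137}{33} \approx 4.1515$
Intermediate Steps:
$Y{\left(X \right)} = 4 X^{2}$ ($Y{\left(X \right)} = 2 X 2 X = 4 X^{2}$)
$\frac{c + Y{\left(4 \right)}}{33} = \frac{73 + 4 \cdot 4^{2}}{33} = \left(73 + 4 \cdot 16\right) \frac{1}{33} = \left(73 + 64\right) \frac{1}{33} = 137 \cdot \frac{1}{33} = \frac{137}{33}$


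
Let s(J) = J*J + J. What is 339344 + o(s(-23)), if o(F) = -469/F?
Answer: 171707595/506 ≈ 3.3934e+5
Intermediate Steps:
s(J) = J + J² (s(J) = J² + J = J + J²)
339344 + o(s(-23)) = 339344 - 469*(-1/(23*(1 - 23))) = 339344 - 469/((-23*(-22))) = 339344 - 469/506 = 171707595/506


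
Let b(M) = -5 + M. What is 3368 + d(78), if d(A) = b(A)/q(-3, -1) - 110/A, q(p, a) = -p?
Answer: 44082/13 ≈ 3390.9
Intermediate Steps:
d(A) = -5/3 - 110/A + A/3 (d(A) = (-5 + A)/((-1*(-3))) - 110/A = (-5 + A)/3 - 110/A = (-5 + A)*(⅓) - 110/A = (-5/3 + A/3) - 110/A = -5/3 - 110/A + A/3)
3368 + d(78) = 3368 + (⅓)*(-330 + 78*(-5 + 78))/78 = 3368 + (⅓)*(1/78)*(-330 + 78*73) = 3368 + (⅓)*(1/78)*(-330 + 5694) = 3368 + (⅓)*(1/78)*5364 = 3368 + 298/13 = 44082/13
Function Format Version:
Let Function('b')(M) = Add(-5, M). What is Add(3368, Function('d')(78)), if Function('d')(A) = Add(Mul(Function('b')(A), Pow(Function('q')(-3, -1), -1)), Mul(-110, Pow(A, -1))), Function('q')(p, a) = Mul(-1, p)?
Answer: Rational(44082, 13) ≈ 3390.9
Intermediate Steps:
Function('d')(A) = Add(Rational(-5, 3), Mul(-110, Pow(A, -1)), Mul(Rational(1, 3), A)) (Function('d')(A) = Add(Mul(Add(-5, A), Pow(Mul(-1, -3), -1)), Mul(-110, Pow(A, -1))) = Add(Mul(Add(-5, A), Pow(3, -1)), Mul(-110, Pow(A, -1))) = Add(Mul(Add(-5, A), Rational(1, 3)), Mul(-110, Pow(A, -1))) = Add(Add(Rational(-5, 3), Mul(Rational(1, 3), A)), Mul(-110, Pow(A, -1))) = Add(Rational(-5, 3), Mul(-110, Pow(A, -1)), Mul(Rational(1, 3), A)))
Add(3368, Function('d')(78)) = Add(3368, Mul(Rational(1, 3), Pow(78, -1), Add(-330, Mul(78, Add(-5, 78))))) = Add(3368, Mul(Rational(1, 3), Rational(1, 78), Add(-330, Mul(78, 73)))) = Add(3368, Mul(Rational(1, 3), Rational(1, 78), Add(-330, 5694))) = Add(3368, Mul(Rational(1, 3), Rational(1, 78), 5364)) = Add(3368, Rational(298, 13)) = Rational(44082, 13)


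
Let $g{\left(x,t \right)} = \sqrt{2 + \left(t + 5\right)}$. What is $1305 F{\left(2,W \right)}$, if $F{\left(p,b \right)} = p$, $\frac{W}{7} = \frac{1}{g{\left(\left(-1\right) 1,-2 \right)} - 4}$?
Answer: $2610$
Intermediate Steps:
$g{\left(x,t \right)} = \sqrt{7 + t}$ ($g{\left(x,t \right)} = \sqrt{2 + \left(5 + t\right)} = \sqrt{7 + t}$)
$W = \frac{7}{-4 + \sqrt{5}}$ ($W = \frac{7}{\sqrt{7 - 2} - 4} = \frac{7}{\sqrt{5} - 4} = \frac{7}{-4 + \sqrt{5}} \approx -3.9684$)
$1305 F{\left(2,W \right)} = 1305 \cdot 2 = 2610$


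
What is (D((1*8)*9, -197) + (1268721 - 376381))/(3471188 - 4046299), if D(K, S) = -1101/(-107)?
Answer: -95481481/61536877 ≈ -1.5516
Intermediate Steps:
D(K, S) = 1101/107 (D(K, S) = -1101*(-1/107) = 1101/107)
(D((1*8)*9, -197) + (1268721 - 376381))/(3471188 - 4046299) = (1101/107 + (1268721 - 376381))/(3471188 - 4046299) = (1101/107 + 892340)/(-575111) = (95481481/107)*(-1/575111) = -95481481/61536877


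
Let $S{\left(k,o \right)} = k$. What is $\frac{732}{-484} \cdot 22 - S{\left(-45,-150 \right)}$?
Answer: $\frac{129}{11} \approx 11.727$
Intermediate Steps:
$\frac{732}{-484} \cdot 22 - S{\left(-45,-150 \right)} = \frac{732}{-484} \cdot 22 - -45 = 732 \left(- \frac{1}{484}\right) 22 + 45 = \left(- \frac{183}{121}\right) 22 + 45 = - \frac{366}{11} + 45 = \frac{129}{11}$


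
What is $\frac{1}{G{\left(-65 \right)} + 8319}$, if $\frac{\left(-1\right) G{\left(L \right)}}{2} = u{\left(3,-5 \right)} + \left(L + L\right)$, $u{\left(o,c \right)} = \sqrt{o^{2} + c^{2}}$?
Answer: $\frac{8579}{73599105} + \frac{2 \sqrt{34}}{73599105} \approx 0.00011672$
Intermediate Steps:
$u{\left(o,c \right)} = \sqrt{c^{2} + o^{2}}$
$G{\left(L \right)} = - 4 L - 2 \sqrt{34}$ ($G{\left(L \right)} = - 2 \left(\sqrt{\left(-5\right)^{2} + 3^{2}} + \left(L + L\right)\right) = - 2 \left(\sqrt{25 + 9} + 2 L\right) = - 2 \left(\sqrt{34} + 2 L\right) = - 4 L - 2 \sqrt{34}$)
$\frac{1}{G{\left(-65 \right)} + 8319} = \frac{1}{\left(\left(-4\right) \left(-65\right) - 2 \sqrt{34}\right) + 8319} = \frac{1}{\left(260 - 2 \sqrt{34}\right) + 8319} = \frac{1}{8579 - 2 \sqrt{34}}$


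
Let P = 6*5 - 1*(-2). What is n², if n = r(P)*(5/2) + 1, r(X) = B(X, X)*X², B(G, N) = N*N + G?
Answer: 7308160696321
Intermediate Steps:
B(G, N) = G + N² (B(G, N) = N² + G = G + N²)
P = 32 (P = 30 + 2 = 32)
r(X) = X²*(X + X²) (r(X) = (X + X²)*X² = X²*(X + X²))
n = 2703361 (n = (32³*(1 + 32))*(5/2) + 1 = (32768*33)*(5*(½)) + 1 = 1081344*(5/2) + 1 = 2703360 + 1 = 2703361)
n² = 2703361² = 7308160696321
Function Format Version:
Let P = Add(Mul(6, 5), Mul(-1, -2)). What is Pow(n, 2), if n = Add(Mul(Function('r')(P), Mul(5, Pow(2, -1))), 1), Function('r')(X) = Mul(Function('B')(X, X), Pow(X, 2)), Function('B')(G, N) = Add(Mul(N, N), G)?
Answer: 7308160696321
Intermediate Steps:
Function('B')(G, N) = Add(G, Pow(N, 2)) (Function('B')(G, N) = Add(Pow(N, 2), G) = Add(G, Pow(N, 2)))
P = 32 (P = Add(30, 2) = 32)
Function('r')(X) = Mul(Pow(X, 2), Add(X, Pow(X, 2))) (Function('r')(X) = Mul(Add(X, Pow(X, 2)), Pow(X, 2)) = Mul(Pow(X, 2), Add(X, Pow(X, 2))))
n = 2703361 (n = Add(Mul(Mul(Pow(32, 3), Add(1, 32)), Mul(5, Pow(2, -1))), 1) = Add(Mul(Mul(32768, 33), Mul(5, Rational(1, 2))), 1) = Add(Mul(1081344, Rational(5, 2)), 1) = Add(2703360, 1) = 2703361)
Pow(n, 2) = Pow(2703361, 2) = 7308160696321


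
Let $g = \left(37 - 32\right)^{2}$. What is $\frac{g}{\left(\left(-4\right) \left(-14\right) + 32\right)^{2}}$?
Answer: $\frac{25}{7744} \approx 0.0032283$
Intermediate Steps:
$g = 25$ ($g = 5^{2} = 25$)
$\frac{g}{\left(\left(-4\right) \left(-14\right) + 32\right)^{2}} = \frac{25}{\left(\left(-4\right) \left(-14\right) + 32\right)^{2}} = \frac{25}{\left(56 + 32\right)^{2}} = \frac{25}{88^{2}} = \frac{25}{7744}$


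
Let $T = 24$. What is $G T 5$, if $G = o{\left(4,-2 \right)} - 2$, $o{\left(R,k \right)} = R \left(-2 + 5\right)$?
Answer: $1200$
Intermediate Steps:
$o{\left(R,k \right)} = 3 R$ ($o{\left(R,k \right)} = R 3 = 3 R$)
$G = 10$ ($G = 3 \cdot 4 - 2 = 12 - 2 = 10$)
$G T 5 = 10 \cdot 24 \cdot 5 = 240 \cdot 5 = 1200$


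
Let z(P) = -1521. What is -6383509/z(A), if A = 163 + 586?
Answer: 6383509/1521 ≈ 4196.9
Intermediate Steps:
A = 749
-6383509/z(A) = -6383509/(-1521) = -6383509*(-1/1521) = 6383509/1521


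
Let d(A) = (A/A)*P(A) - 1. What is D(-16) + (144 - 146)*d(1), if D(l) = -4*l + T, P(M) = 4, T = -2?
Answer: 56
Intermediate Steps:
D(l) = -2 - 4*l (D(l) = -4*l - 2 = -2 - 4*l)
d(A) = 3 (d(A) = (A/A)*4 - 1 = 1*4 - 1 = 4 - 1 = 3)
D(-16) + (144 - 146)*d(1) = (-2 - 4*(-16)) + (144 - 146)*3 = (-2 + 64) - 2*3 = 62 - 6 = 56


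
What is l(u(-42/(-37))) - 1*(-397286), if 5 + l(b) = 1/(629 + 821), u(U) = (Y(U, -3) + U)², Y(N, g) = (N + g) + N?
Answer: 576057451/1450 ≈ 3.9728e+5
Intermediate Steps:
Y(N, g) = g + 2*N
u(U) = (-3 + 3*U)² (u(U) = ((-3 + 2*U) + U)² = (-3 + 3*U)²)
l(b) = -7249/1450 (l(b) = -5 + 1/(629 + 821) = -5 + 1/1450 = -7249/1450)
l(u(-42/(-37))) - 1*(-397286) = -7249/1450 - 1*(-397286) = -7249/1450 + 397286 = 576057451/1450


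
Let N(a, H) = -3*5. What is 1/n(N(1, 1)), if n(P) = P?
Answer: -1/15 ≈ -0.066667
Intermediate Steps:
N(a, H) = -15
1/n(N(1, 1)) = 1/(-15) = -1/15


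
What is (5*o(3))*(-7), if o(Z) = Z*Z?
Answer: -315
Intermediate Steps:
o(Z) = Z²
(5*o(3))*(-7) = (5*3²)*(-7) = (5*9)*(-7) = 45*(-7) = -315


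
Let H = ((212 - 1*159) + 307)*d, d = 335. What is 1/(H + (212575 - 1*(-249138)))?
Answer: 1/582313 ≈ 1.7173e-6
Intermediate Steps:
H = 120600 (H = ((212 - 1*159) + 307)*335 = ((212 - 159) + 307)*335 = (53 + 307)*335 = 360*335 = 120600)
1/(H + (212575 - 1*(-249138))) = 1/(120600 + (212575 - 1*(-249138))) = 1/(120600 + (212575 + 249138)) = 1/(120600 + 461713) = 1/582313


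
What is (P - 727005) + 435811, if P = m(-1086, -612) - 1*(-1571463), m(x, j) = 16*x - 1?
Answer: 1262892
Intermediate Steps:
m(x, j) = -1 + 16*x
P = 1554086 (P = (-1 + 16*(-1086)) - 1*(-1571463) = (-1 - 17376) + 1571463 = -17377 + 1571463 = 1554086)
(P - 727005) + 435811 = (1554086 - 727005) + 435811 = 827081 + 435811 = 1262892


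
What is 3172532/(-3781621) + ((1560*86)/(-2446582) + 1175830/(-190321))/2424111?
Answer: -1790508290227193968071782/2134258377413604769621641 ≈ -0.83894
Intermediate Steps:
3172532/(-3781621) + ((1560*86)/(-2446582) + 1175830/(-190321))/2424111 = 3172532*(-1/3781621) + (134160*(-1/2446582) + 1175830*(-1/190321))*(1/2424111) = -3172532/3781621 + (-67080/1223291 - 1175830/190321)*(1/2424111) = -3172532/3781621 - 1451148989210/232817966411*1/2424111 = -3172532/3781621 - 1451148989210/564376593374535621 = -1790508290227193968071782/2134258377413604769621641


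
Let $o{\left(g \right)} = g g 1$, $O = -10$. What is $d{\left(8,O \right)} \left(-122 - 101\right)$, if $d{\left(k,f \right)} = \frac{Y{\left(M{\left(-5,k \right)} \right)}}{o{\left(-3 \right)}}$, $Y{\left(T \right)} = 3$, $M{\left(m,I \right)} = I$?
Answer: $- \frac{223}{3} \approx -74.333$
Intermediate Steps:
$o{\left(g \right)} = g^{2}$ ($o{\left(g \right)} = g^{2} \cdot 1 = g^{2}$)
$d{\left(k,f \right)} = \frac{1}{3}$ ($d{\left(k,f \right)} = \frac{3}{\left(-3\right)^{2}} = \frac{3}{9} = 3 \cdot \frac{1}{9} = \frac{1}{3}$)
$d{\left(8,O \right)} \left(-122 - 101\right) = \frac{-122 - 101}{3} = \frac{1}{3} \left(-223\right) = - \frac{223}{3}$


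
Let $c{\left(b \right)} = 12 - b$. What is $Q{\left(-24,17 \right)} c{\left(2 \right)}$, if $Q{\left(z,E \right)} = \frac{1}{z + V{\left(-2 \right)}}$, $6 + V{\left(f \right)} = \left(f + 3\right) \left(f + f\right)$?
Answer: $- \frac{5}{17} \approx -0.29412$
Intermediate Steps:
$V{\left(f \right)} = -6 + 2 f \left(3 + f\right)$ ($V{\left(f \right)} = -6 + \left(f + 3\right) \left(f + f\right) = -6 + \left(3 + f\right) 2 f = -6 + 2 f \left(3 + f\right)$)
$Q{\left(z,E \right)} = \frac{1}{-10 + z}$ ($Q{\left(z,E \right)} = \frac{1}{z + \left(-6 + 2 \left(-2\right)^{2} + 6 \left(-2\right)\right)} = \frac{1}{z - 10} = \frac{1}{-10 + z}$)
$Q{\left(-24,17 \right)} c{\left(2 \right)} = \frac{12 - 2}{-10 - 24} = \frac{12 - 2}{-34} = \left(- \frac{1}{34}\right) 10 = - \frac{5}{17}$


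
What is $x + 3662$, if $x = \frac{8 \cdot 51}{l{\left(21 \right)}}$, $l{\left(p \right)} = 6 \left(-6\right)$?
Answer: $\frac{10952}{3} \approx 3650.7$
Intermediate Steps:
$l{\left(p \right)} = -36$
$x = - \frac{34}{3}$ ($x = \frac{8 \cdot 51}{-36} = 408 \left(- \frac{1}{36}\right) = - \frac{34}{3} \approx -11.333$)
$x + 3662 = - \frac{34}{3} + 3662 = \frac{10952}{3}$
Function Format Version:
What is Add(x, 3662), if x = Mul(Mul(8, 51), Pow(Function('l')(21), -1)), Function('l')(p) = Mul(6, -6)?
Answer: Rational(10952, 3) ≈ 3650.7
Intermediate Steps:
Function('l')(p) = -36
x = Rational(-34, 3) (x = Mul(Mul(8, 51), Pow(-36, -1)) = Mul(408, Rational(-1, 36)) = Rational(-34, 3) ≈ -11.333)
Add(x, 3662) = Add(Rational(-34, 3), 3662) = Rational(10952, 3)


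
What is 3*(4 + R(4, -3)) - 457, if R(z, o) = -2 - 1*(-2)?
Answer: -445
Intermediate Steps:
R(z, o) = 0 (R(z, o) = -2 + 2 = 0)
3*(4 + R(4, -3)) - 457 = 3*(4 + 0) - 457 = 3*4 - 457 = 12 - 457 = -445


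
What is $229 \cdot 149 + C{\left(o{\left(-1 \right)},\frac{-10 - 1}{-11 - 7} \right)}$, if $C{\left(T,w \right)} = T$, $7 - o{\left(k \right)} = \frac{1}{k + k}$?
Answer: $\frac{68257}{2} \approx 34129.0$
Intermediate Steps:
$o{\left(k \right)} = 7 - \frac{1}{2 k}$ ($o{\left(k \right)} = 7 - \frac{1}{k + k} = 7 - \frac{1}{2 k}$)
$229 \cdot 149 + C{\left(o{\left(-1 \right)},\frac{-10 - 1}{-11 - 7} \right)} = 229 \cdot 149 + \left(7 - \frac{1}{2 \left(-1\right)}\right) = 34121 + \left(7 - - \frac{1}{2}\right) = 34121 + \left(7 + \frac{1}{2}\right) = 34121 + \frac{15}{2} = \frac{68257}{2}$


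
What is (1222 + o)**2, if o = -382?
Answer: 705600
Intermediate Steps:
(1222 + o)**2 = (1222 - 382)**2 = 840**2 = 705600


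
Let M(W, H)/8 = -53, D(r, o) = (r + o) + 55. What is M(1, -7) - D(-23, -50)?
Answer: -406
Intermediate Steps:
D(r, o) = 55 + o + r (D(r, o) = (o + r) + 55 = 55 + o + r)
M(W, H) = -424 (M(W, H) = 8*(-53) = -424)
M(1, -7) - D(-23, -50) = -424 - (55 - 50 - 23) = -424 - 1*(-18) = -424 + 18 = -406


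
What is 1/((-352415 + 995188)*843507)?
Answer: 1/542183524911 ≈ 1.8444e-12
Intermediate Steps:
1/((-352415 + 995188)*843507) = (1/843507)/642773 = (1/642773)*(1/843507) = 1/542183524911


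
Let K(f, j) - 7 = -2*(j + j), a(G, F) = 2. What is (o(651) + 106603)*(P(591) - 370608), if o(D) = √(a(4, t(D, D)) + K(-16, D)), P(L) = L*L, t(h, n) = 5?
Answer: -2273522181 - 21327*I*√2595 ≈ -2.2735e+9 - 1.0864e+6*I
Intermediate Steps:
K(f, j) = 7 - 4*j (K(f, j) = 7 - 2*(j + j) = 7 - 4*j)
P(L) = L²
o(D) = √(9 - 4*D) (o(D) = √(2 + (7 - 4*D)) = √(9 - 4*D))
(o(651) + 106603)*(P(591) - 370608) = (√(9 - 4*651) + 106603)*(591² - 370608) = (√(9 - 2604) + 106603)*(349281 - 370608) = (√(-2595) + 106603)*(-21327) = (I*√2595 + 106603)*(-21327) = (106603 + I*√2595)*(-21327) = -2273522181 - 21327*I*√2595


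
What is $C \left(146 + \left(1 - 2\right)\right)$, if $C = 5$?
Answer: $725$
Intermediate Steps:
$C \left(146 + \left(1 - 2\right)\right) = 5 \left(146 + \left(1 - 2\right)\right) = 5 \left(146 - 1\right) = 5 \cdot 145 = 725$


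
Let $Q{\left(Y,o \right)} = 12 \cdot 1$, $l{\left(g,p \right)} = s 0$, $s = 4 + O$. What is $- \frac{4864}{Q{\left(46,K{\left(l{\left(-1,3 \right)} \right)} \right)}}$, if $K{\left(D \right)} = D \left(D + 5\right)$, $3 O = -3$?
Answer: $- \frac{1216}{3} \approx -405.33$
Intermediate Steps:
$O = -1$ ($O = \frac{1}{3} \left(-3\right) = -1$)
$s = 3$ ($s = 4 - 1 = 3$)
$l{\left(g,p \right)} = 0$ ($l{\left(g,p \right)} = 3 \cdot 0 = 0$)
$K{\left(D \right)} = D \left(5 + D\right)$
$Q{\left(Y,o \right)} = 12$
$- \frac{4864}{Q{\left(46,K{\left(l{\left(-1,3 \right)} \right)} \right)}} = - \frac{4864}{12} = \left(-4864\right) \frac{1}{12} = - \frac{1216}{3}$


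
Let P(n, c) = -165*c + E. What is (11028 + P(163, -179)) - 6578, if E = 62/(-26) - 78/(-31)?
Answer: 13696008/403 ≈ 33985.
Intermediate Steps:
E = 53/403 (E = 62*(-1/26) - 78*(-1/31) = -31/13 + 78/31 = 53/403 ≈ 0.13151)
P(n, c) = 53/403 - 165*c (P(n, c) = -165*c + 53/403 = 53/403 - 165*c)
(11028 + P(163, -179)) - 6578 = (11028 + (53/403 - 165*(-179))) - 6578 = (11028 + (53/403 + 29535)) - 6578 = (11028 + 11902658/403) - 6578 = 16346942/403 - 6578 = 13696008/403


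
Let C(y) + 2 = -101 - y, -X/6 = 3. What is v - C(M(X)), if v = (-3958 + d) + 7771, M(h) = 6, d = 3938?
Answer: 7860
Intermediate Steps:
X = -18 (X = -6*3 = -18)
C(y) = -103 - y (C(y) = -2 + (-101 - y) = -103 - y)
v = 7751 (v = (-3958 + 3938) + 7771 = -20 + 7771 = 7751)
v - C(M(X)) = 7751 - (-103 - 1*6) = 7751 - (-103 - 6) = 7751 - 1*(-109) = 7751 + 109 = 7860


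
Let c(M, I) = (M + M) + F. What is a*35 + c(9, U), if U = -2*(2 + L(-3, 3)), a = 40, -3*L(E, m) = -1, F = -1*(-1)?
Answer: 1419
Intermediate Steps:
F = 1
L(E, m) = ⅓ (L(E, m) = -⅓*(-1) = ⅓)
U = -14/3 (U = -2*(2 + ⅓) = -2*7/3 = -14/3 ≈ -4.6667)
c(M, I) = 1 + 2*M (c(M, I) = (M + M) + 1 = 2*M + 1 = 1 + 2*M)
a*35 + c(9, U) = 40*35 + (1 + 2*9) = 1400 + (1 + 18) = 1400 + 19 = 1419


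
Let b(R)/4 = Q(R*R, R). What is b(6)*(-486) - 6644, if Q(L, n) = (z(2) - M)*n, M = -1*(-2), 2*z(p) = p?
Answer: 5020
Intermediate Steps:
z(p) = p/2
M = 2
Q(L, n) = -n (Q(L, n) = ((½)*2 - 1*2)*n = (1 - 2)*n = -n)
b(R) = -4*R (b(R) = 4*(-R) = -4*R)
b(6)*(-486) - 6644 = -4*6*(-486) - 6644 = -24*(-486) - 6644 = 11664 - 6644 = 5020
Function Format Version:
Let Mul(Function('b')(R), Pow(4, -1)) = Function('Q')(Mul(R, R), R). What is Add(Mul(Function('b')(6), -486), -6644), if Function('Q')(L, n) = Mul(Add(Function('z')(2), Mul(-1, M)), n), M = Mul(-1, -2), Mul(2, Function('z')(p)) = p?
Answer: 5020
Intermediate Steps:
Function('z')(p) = Mul(Rational(1, 2), p)
M = 2
Function('Q')(L, n) = Mul(-1, n) (Function('Q')(L, n) = Mul(Add(Mul(Rational(1, 2), 2), Mul(-1, 2)), n) = Mul(Add(1, -2), n) = Mul(-1, n))
Function('b')(R) = Mul(-4, R) (Function('b')(R) = Mul(4, Mul(-1, R)) = Mul(-4, R))
Add(Mul(Function('b')(6), -486), -6644) = Add(Mul(Mul(-4, 6), -486), -6644) = Add(Mul(-24, -486), -6644) = Add(11664, -6644) = 5020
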